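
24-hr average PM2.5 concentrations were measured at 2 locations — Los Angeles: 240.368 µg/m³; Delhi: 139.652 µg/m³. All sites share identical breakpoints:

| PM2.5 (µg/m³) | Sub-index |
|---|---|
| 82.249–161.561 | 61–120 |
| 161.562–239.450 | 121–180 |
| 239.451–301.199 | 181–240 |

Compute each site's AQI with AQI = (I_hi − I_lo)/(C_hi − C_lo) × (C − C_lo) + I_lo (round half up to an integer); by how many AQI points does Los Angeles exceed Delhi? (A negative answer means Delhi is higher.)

78

Los Angeles: 240.368 lies in 239.451–301.199, so I_lo=181, I_hi=240, C_lo=239.451, C_hi=301.199.
(240−181)/(301.199−239.451) × (240.368−239.451) + 181 = 59/61.748 × 0.917 + 181 ≈ 181.88 → 182.
Delhi: row 82.249–161.561 (AQI 61–120). (120−61)·(139.652−82.249)/(161.561−82.249) + 61 = 59·57.403/79.312 + 61 ≈ 103.70 → 104.
AQIs: Los Angeles=182, Delhi=104. Los Angeles (182) − Delhi (104) = 78.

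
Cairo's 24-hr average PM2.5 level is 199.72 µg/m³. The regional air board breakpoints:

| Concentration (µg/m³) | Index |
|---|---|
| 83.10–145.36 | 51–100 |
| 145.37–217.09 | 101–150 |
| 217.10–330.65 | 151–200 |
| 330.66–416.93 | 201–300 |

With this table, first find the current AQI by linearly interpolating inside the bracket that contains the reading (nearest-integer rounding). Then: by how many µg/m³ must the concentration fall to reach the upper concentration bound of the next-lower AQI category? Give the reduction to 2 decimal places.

PM2.5: 199.72 lies in 145.37–217.09, so I_lo=101, I_hi=150, C_lo=145.37, C_hi=217.09.
(150−101)/(217.09−145.37) × (199.72−145.37) + 101 = 49/71.72 × 54.35 + 101 ≈ 138.13 → 138.
Current AQI 138 is in the Unhealthy for Sensitive Groups range (101–150). The next-lower category tops out at AQI 100, whose upper concentration bound is 145.36 µg/m³.
Reduction needed = 199.72 − 145.36 = 54.36 µg/m³.

54.36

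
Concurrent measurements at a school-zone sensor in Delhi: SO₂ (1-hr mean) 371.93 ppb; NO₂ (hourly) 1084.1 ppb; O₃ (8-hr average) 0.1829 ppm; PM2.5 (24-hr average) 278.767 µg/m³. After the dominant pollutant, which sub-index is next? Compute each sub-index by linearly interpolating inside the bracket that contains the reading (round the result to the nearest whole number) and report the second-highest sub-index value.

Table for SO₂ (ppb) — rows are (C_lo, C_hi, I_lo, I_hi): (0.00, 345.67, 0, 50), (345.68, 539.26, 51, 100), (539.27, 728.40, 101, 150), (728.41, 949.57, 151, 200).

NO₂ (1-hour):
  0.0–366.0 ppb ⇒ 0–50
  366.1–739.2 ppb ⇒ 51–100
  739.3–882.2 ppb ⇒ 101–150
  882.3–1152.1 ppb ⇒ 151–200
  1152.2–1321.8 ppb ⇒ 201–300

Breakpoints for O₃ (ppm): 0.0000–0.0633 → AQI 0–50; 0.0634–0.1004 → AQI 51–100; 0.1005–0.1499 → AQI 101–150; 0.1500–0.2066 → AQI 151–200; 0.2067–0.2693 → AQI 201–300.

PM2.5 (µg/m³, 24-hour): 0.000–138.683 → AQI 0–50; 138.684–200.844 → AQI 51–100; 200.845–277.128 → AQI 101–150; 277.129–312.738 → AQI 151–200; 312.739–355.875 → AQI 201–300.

179

SO₂: row 345.68–539.26 (AQI 51–100). (100−51)·(371.93−345.68)/(539.26−345.68) + 51 = 49·26.25/193.58 + 51 ≈ 57.64 → 58.
NO₂: 1084.1 ∈ [882.3, 1152.1] ↔ index [151, 200].
151 + (1084.1−882.3)·(200−151)/(1152.1−882.3) = 151 + 201.8·49/269.8 ≈ 187.65, so AQI = 188.
O₃: 0.1829 ∈ [0.1500, 0.2066] ↔ index [151, 200].
151 + (0.1829−0.1500)·(200−151)/(0.2066−0.1500) = 151 + 0.0329·49/0.0566 ≈ 179.48, so AQI = 179.
PM2.5: 278.767 lies in 277.129–312.738, so I_lo=151, I_hi=200, C_lo=277.129, C_hi=312.738.
(200−151)/(312.738−277.129) × (278.767−277.129) + 151 = 49/35.609 × 1.638 + 151 ≈ 153.25 → 153.
Sub-indices: SO₂→58, NO₂→188, O₃→179, PM2.5→153. Ranked high→low: 188, 179, 153, 58. Second-highest sub-index = 179.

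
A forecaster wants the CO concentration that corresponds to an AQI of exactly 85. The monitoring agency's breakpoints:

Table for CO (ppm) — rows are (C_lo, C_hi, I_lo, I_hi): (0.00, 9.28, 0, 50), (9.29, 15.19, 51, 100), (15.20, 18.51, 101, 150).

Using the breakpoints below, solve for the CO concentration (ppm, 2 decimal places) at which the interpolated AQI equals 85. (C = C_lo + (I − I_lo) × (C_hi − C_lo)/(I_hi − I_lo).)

AQI 85 lies in the 51–100 band, which corresponds to 9.29–15.19 ppm.
C = 9.29 + (85−51)×(15.19−9.29)/(100−51) = 9.29 + 34×5.90/49 ≈ 13.3839 ppm → 13.38 ppm to 2 dp.

13.38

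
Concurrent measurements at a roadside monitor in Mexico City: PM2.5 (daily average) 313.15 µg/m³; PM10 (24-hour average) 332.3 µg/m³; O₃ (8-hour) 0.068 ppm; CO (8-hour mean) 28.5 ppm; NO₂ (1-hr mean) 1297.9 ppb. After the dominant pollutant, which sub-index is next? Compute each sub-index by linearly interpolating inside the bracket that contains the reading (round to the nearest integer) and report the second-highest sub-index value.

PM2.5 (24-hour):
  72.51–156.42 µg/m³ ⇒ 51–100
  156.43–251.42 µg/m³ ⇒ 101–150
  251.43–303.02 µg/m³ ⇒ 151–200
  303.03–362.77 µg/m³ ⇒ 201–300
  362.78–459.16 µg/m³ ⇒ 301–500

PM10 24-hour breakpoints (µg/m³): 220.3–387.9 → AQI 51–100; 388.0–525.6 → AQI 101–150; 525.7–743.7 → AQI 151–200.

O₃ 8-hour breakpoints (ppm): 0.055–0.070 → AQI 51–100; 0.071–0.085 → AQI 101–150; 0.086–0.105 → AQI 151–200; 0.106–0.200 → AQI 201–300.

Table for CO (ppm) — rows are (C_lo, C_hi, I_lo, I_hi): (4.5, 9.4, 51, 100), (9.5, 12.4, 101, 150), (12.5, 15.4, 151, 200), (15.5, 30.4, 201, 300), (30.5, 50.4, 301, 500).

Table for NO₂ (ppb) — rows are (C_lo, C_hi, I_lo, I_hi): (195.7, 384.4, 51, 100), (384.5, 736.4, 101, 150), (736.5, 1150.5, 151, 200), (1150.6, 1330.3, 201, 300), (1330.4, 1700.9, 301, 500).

282

PM2.5: 313.15 ∈ [303.03, 362.77] ↔ index [201, 300].
201 + (313.15−303.03)·(300−201)/(362.77−303.03) = 201 + 10.12·99/59.74 ≈ 217.77, so AQI = 218.
PM10: 332.3 lies in 220.3–387.9, so I_lo=51, I_hi=100, C_lo=220.3, C_hi=387.9.
(100−51)/(387.9−220.3) × (332.3−220.3) + 51 = 49/167.6 × 112.0 + 51 ≈ 83.74 → 84.
O₃: 0.068 lies in 0.055–0.070, so I_lo=51, I_hi=100, C_lo=0.055, C_hi=0.070.
(100−51)/(0.070−0.055) × (0.068−0.055) + 51 = 49/0.015 × 0.013 + 51 ≈ 93.47 → 93.
CO: row 15.5–30.4 (AQI 201–300). (300−201)·(28.5−15.5)/(30.4−15.5) + 201 = 99·13.0/14.9 + 201 ≈ 287.38 → 287.
NO₂: row 1150.6–1330.3 (AQI 201–300). (300−201)·(1297.9−1150.6)/(1330.3−1150.6) + 201 = 99·147.3/179.7 + 201 ≈ 282.15 → 282.
Sub-indices: PM2.5→218, PM10→84, O₃→93, CO→287, NO₂→282. Ranked high→low: 287, 282, 218, 93, 84. Second-highest sub-index = 282.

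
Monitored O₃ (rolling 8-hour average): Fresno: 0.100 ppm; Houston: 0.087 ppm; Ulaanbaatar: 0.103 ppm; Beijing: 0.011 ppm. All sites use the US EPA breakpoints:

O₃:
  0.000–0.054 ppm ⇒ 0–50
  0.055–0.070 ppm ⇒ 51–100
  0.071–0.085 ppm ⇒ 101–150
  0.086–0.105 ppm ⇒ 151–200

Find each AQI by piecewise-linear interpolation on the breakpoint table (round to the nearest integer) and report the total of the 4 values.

546

Fresno: row 0.086–0.105 (AQI 151–200). (200−151)·(0.100−0.086)/(0.105−0.086) + 151 = 49·0.014/0.019 + 151 ≈ 187.11 → 187.
Houston: row 0.086–0.105 (AQI 151–200). (200−151)·(0.087−0.086)/(0.105−0.086) + 151 = 49·0.001/0.019 + 151 ≈ 153.58 → 154.
Ulaanbaatar: row 0.086–0.105 (AQI 151–200). (200−151)·(0.103−0.086)/(0.105−0.086) + 151 = 49·0.017/0.019 + 151 ≈ 194.84 → 195.
Beijing: 0.011 ∈ [0.000, 0.054] ↔ index [0, 50].
0 + (0.011−0.000)·(50−0)/(0.054−0.000) = 0 + 0.011·50/0.054 ≈ 10.19, so AQI = 10.
AQIs: Fresno=187, Houston=154, Ulaanbaatar=195, Beijing=10. Sum = 187 + 154 + 195 + 10 = 546.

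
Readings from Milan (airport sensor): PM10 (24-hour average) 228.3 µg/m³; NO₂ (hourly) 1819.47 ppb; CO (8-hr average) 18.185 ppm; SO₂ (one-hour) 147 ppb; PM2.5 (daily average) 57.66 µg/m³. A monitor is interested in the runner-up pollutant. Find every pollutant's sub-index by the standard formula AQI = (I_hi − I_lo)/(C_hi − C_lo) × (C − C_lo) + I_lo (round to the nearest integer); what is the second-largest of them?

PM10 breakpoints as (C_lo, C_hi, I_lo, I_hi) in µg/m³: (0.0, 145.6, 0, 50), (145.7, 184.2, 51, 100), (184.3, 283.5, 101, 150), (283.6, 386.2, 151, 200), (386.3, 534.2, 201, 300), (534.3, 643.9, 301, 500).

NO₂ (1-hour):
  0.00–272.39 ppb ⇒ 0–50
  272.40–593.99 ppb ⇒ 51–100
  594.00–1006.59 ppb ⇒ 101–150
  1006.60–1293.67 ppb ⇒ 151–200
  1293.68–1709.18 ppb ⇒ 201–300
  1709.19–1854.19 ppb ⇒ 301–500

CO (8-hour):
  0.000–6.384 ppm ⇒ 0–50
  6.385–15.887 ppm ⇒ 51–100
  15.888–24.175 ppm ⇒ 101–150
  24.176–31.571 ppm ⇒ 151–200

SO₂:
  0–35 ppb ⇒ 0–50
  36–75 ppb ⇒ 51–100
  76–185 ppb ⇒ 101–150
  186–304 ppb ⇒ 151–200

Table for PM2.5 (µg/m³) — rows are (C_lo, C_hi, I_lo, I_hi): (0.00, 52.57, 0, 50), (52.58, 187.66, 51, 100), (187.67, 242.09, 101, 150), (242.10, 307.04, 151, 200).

133

PM10: 228.3 ∈ [184.3, 283.5] ↔ index [101, 150].
101 + (228.3−184.3)·(150−101)/(283.5−184.3) = 101 + 44.0·49/99.2 ≈ 122.73, so AQI = 123.
NO₂: 1819.47 lies in 1709.19–1854.19, so I_lo=301, I_hi=500, C_lo=1709.19, C_hi=1854.19.
(500−301)/(1854.19−1709.19) × (1819.47−1709.19) + 301 = 199/145.00 × 110.28 + 301 ≈ 452.35 → 452.
CO: row 15.888–24.175 (AQI 101–150). (150−101)·(18.185−15.888)/(24.175−15.888) + 101 = 49·2.297/8.287 + 101 ≈ 114.58 → 115.
SO₂: 147 lies in 76–185, so I_lo=101, I_hi=150, C_lo=76, C_hi=185.
(150−101)/(185−76) × (147−76) + 101 = 49/109 × 71 + 101 ≈ 132.92 → 133.
PM2.5: 57.66 lies in 52.58–187.66, so I_lo=51, I_hi=100, C_lo=52.58, C_hi=187.66.
(100−51)/(187.66−52.58) × (57.66−52.58) + 51 = 49/135.08 × 5.08 + 51 ≈ 52.84 → 53.
Sub-indices: PM10→123, NO₂→452, CO→115, SO₂→133, PM2.5→53. Ranked high→low: 452, 133, 123, 115, 53. Second-highest sub-index = 133.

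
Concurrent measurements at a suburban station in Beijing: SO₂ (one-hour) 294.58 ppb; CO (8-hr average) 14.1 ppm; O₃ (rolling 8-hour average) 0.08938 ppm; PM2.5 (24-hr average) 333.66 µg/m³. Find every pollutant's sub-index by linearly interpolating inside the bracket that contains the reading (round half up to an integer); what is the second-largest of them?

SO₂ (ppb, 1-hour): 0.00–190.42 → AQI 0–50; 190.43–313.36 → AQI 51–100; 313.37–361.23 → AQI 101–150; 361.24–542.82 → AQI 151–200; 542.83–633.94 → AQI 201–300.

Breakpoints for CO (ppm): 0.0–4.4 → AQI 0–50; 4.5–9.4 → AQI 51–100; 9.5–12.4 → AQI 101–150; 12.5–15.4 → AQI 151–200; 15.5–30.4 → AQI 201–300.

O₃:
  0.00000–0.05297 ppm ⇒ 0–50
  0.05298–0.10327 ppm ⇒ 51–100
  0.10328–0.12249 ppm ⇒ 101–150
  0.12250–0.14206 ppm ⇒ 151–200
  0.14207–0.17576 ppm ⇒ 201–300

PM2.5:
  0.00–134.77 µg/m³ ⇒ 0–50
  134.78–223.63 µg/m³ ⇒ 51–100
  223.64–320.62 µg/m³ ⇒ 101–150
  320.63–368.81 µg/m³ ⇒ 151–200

164

SO₂: 294.58 ∈ [190.43, 313.36] ↔ index [51, 100].
51 + (294.58−190.43)·(100−51)/(313.36−190.43) = 51 + 104.15·49/122.93 ≈ 92.51, so AQI = 93.
CO: 14.1 ∈ [12.5, 15.4] ↔ index [151, 200].
151 + (14.1−12.5)·(200−151)/(15.4−12.5) = 151 + 1.6·49/2.9 ≈ 178.03, so AQI = 178.
O₃ 0.08938: bracket 0.05298–0.10327 → index 51–100; slope 49/0.05029, offset 0.03640.
AQI = 51 + 49/0.05029·0.03640 ≈ 86.47 ⇒ 86.
PM2.5: 333.66 lies in 320.63–368.81, so I_lo=151, I_hi=200, C_lo=320.63, C_hi=368.81.
(200−151)/(368.81−320.63) × (333.66−320.63) + 151 = 49/48.18 × 13.03 + 151 ≈ 164.25 → 164.
Sub-indices: SO₂→93, CO→178, O₃→86, PM2.5→164. Ranked high→low: 178, 164, 93, 86. Second-highest sub-index = 164.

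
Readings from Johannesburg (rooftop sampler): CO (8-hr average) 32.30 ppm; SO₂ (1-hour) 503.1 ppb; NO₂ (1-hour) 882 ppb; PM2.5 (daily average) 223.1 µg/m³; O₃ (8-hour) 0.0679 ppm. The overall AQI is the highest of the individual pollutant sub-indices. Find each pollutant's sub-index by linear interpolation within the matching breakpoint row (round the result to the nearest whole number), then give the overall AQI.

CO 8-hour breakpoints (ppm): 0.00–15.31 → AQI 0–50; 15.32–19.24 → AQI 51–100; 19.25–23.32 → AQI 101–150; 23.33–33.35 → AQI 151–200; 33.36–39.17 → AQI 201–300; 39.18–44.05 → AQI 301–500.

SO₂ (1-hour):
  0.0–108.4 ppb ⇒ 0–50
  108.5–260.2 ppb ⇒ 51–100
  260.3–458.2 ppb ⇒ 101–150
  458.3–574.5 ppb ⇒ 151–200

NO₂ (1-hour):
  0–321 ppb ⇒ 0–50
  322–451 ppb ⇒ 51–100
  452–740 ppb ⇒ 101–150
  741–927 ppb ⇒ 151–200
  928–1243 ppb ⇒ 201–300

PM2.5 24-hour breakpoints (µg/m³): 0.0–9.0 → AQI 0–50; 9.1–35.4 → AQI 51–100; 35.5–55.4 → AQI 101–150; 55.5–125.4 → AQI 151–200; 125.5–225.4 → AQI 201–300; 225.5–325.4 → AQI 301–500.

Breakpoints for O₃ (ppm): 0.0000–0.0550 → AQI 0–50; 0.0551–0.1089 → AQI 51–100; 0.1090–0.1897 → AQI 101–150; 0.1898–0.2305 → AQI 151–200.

298

CO: row 23.33–33.35 (AQI 151–200). (200−151)·(32.30−23.33)/(33.35−23.33) + 151 = 49·8.97/10.02 + 151 ≈ 194.87 → 195.
SO₂: 503.1 lies in 458.3–574.5, so I_lo=151, I_hi=200, C_lo=458.3, C_hi=574.5.
(200−151)/(574.5−458.3) × (503.1−458.3) + 151 = 49/116.2 × 44.8 + 151 ≈ 169.89 → 170.
NO₂ 882: bracket 741–927 → index 151–200; slope 49/186, offset 141.
AQI = 151 + 49/186·141 ≈ 188.15 ⇒ 188.
PM2.5: row 125.5–225.4 (AQI 201–300). (300−201)·(223.1−125.5)/(225.4−125.5) + 201 = 99·97.6/99.9 + 201 ≈ 297.72 → 298.
O₃ 0.0679: bracket 0.0551–0.1089 → index 51–100; slope 49/0.0538, offset 0.0128.
AQI = 51 + 49/0.0538·0.0128 ≈ 62.66 ⇒ 63.
Sub-indices: CO→195, SO₂→170, NO₂→188, PM2.5→298, O₃→63. Overall AQI = max = 298; dominant pollutant is PM2.5.
AQI 298: Very Unhealthy.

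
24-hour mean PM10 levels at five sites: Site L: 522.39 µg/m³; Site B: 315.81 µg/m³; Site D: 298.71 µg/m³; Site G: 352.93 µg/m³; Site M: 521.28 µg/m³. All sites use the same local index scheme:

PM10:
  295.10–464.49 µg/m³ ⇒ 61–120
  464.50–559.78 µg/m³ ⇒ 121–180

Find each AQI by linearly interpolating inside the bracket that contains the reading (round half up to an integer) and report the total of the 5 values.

Site L: 522.39 lies in 464.50–559.78, so I_lo=121, I_hi=180, C_lo=464.50, C_hi=559.78.
(180−121)/(559.78−464.50) × (522.39−464.50) + 121 = 59/95.28 × 57.89 + 121 ≈ 156.85 → 157.
Site B: 315.81 ∈ [295.10, 464.49] ↔ index [61, 120].
61 + (315.81−295.10)·(120−61)/(464.49−295.10) = 61 + 20.71·59/169.39 ≈ 68.21, so AQI = 68.
Site D: 298.71 lies in 295.10–464.49, so I_lo=61, I_hi=120, C_lo=295.10, C_hi=464.49.
(120−61)/(464.49−295.10) × (298.71−295.10) + 61 = 59/169.39 × 3.61 + 61 ≈ 62.26 → 62.
Site G: 352.93 lies in 295.10–464.49, so I_lo=61, I_hi=120, C_lo=295.10, C_hi=464.49.
(120−61)/(464.49−295.10) × (352.93−295.10) + 61 = 59/169.39 × 57.83 + 61 ≈ 81.14 → 81.
Site M 521.28: bracket 464.50–559.78 → index 121–180; slope 59/95.28, offset 56.78.
AQI = 121 + 59/95.28·56.78 ≈ 156.16 ⇒ 156.
AQIs: Site L=157, Site B=68, Site D=62, Site G=81, Site M=156. Sum = 157 + 68 + 62 + 81 + 156 = 524.

524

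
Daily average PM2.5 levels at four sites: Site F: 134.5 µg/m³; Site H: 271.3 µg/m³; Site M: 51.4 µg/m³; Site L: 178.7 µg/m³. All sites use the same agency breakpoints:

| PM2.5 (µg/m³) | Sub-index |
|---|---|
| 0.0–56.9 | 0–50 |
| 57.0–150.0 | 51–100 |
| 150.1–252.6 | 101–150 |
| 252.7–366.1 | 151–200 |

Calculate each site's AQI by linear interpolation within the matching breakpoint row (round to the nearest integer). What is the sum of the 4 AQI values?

Site F: 134.5 lies in 57.0–150.0, so I_lo=51, I_hi=100, C_lo=57.0, C_hi=150.0.
(100−51)/(150.0−57.0) × (134.5−57.0) + 51 = 49/93.0 × 77.5 + 51 ≈ 91.83 → 92.
Site H: 271.3 lies in 252.7–366.1, so I_lo=151, I_hi=200, C_lo=252.7, C_hi=366.1.
(200−151)/(366.1−252.7) × (271.3−252.7) + 151 = 49/113.4 × 18.6 + 151 ≈ 159.04 → 159.
Site M 51.4: bracket 0.0–56.9 → index 0–50; slope 50/56.9, offset 51.4.
AQI = 0 + 50/56.9·51.4 ≈ 45.17 ⇒ 45.
Site L: row 150.1–252.6 (AQI 101–150). (150−101)·(178.7−150.1)/(252.6−150.1) + 101 = 49·28.6/102.5 + 101 ≈ 114.67 → 115.
AQIs: Site F=92, Site H=159, Site M=45, Site L=115. Sum = 92 + 159 + 45 + 115 = 411.

411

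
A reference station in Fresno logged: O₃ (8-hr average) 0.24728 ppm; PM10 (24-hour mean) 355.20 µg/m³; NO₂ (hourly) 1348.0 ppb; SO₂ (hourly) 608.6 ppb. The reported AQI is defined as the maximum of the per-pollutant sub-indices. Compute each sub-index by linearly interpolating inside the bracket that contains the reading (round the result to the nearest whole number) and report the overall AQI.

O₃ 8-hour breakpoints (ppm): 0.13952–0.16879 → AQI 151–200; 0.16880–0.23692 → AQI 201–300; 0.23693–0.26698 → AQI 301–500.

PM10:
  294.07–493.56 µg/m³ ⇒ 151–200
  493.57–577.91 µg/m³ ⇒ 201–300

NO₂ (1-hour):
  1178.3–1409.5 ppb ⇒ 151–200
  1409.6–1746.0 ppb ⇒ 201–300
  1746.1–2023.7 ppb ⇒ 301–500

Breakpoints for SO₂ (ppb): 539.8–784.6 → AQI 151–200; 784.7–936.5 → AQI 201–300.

O₃: 0.24728 lies in 0.23693–0.26698, so I_lo=301, I_hi=500, C_lo=0.23693, C_hi=0.26698.
(500−301)/(0.26698−0.23693) × (0.24728−0.23693) + 301 = 199/0.03005 × 0.01035 + 301 ≈ 369.54 → 370.
PM10: 355.20 lies in 294.07–493.56, so I_lo=151, I_hi=200, C_lo=294.07, C_hi=493.56.
(200−151)/(493.56−294.07) × (355.20−294.07) + 151 = 49/199.49 × 61.13 + 151 ≈ 166.02 → 166.
NO₂ 1348.0: bracket 1178.3–1409.5 → index 151–200; slope 49/231.2, offset 169.7.
AQI = 151 + 49/231.2·169.7 ≈ 186.97 ⇒ 187.
SO₂: 608.6 ∈ [539.8, 784.6] ↔ index [151, 200].
151 + (608.6−539.8)·(200−151)/(784.6−539.8) = 151 + 68.8·49/244.8 ≈ 164.77, so AQI = 165.
Sub-indices: O₃→370, PM10→166, NO₂→187, SO₂→165. Overall AQI = max = 370; dominant pollutant is O₃.
AQI 370: Hazardous.

370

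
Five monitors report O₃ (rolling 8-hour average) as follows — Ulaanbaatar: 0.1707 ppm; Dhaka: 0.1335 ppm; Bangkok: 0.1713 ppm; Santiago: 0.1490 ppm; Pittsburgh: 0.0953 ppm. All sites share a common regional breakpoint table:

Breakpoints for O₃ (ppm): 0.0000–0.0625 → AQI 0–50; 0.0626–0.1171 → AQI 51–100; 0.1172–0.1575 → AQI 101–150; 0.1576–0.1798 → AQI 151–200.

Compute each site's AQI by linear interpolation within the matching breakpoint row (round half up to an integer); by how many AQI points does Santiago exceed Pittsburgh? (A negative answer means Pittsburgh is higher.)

Ulaanbaatar 0.1707: bracket 0.1576–0.1798 → index 151–200; slope 49/0.0222, offset 0.0131.
AQI = 151 + 49/0.0222·0.0131 ≈ 179.91 ⇒ 180.
Dhaka 0.1335: bracket 0.1172–0.1575 → index 101–150; slope 49/0.0403, offset 0.0163.
AQI = 101 + 49/0.0403·0.0163 ≈ 120.82 ⇒ 121.
Bangkok 0.1713: bracket 0.1576–0.1798 → index 151–200; slope 49/0.0222, offset 0.0137.
AQI = 151 + 49/0.0222·0.0137 ≈ 181.24 ⇒ 181.
Santiago: row 0.1172–0.1575 (AQI 101–150). (150−101)·(0.1490−0.1172)/(0.1575−0.1172) + 101 = 49·0.0318/0.0403 + 101 ≈ 139.67 → 140.
Pittsburgh: 0.0953 ∈ [0.0626, 0.1171] ↔ index [51, 100].
51 + (0.0953−0.0626)·(100−51)/(0.1171−0.0626) = 51 + 0.0327·49/0.0545 ≈ 80.40, so AQI = 80.
AQIs: Ulaanbaatar=180, Dhaka=121, Bangkok=181, Santiago=140, Pittsburgh=80. Santiago (140) − Pittsburgh (80) = 60.

60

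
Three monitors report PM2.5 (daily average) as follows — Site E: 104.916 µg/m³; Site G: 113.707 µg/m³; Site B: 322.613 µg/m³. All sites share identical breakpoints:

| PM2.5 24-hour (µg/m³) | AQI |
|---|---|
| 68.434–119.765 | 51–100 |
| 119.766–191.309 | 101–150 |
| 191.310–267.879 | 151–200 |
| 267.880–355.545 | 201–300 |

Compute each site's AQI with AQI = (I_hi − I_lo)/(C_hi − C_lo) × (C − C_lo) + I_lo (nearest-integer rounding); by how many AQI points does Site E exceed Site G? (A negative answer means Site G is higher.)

Site E: 104.916 lies in 68.434–119.765, so I_lo=51, I_hi=100, C_lo=68.434, C_hi=119.765.
(100−51)/(119.765−68.434) × (104.916−68.434) + 51 = 49/51.331 × 36.482 + 51 ≈ 85.83 → 86.
Site G: 113.707 ∈ [68.434, 119.765] ↔ index [51, 100].
51 + (113.707−68.434)·(100−51)/(119.765−68.434) = 51 + 45.273·49/51.331 ≈ 94.22, so AQI = 94.
Site B: 322.613 ∈ [267.880, 355.545] ↔ index [201, 300].
201 + (322.613−267.880)·(300−201)/(355.545−267.880) = 201 + 54.733·99/87.665 ≈ 262.81, so AQI = 263.
AQIs: Site E=86, Site G=94, Site B=263. Site E (86) − Site G (94) = -8.

-8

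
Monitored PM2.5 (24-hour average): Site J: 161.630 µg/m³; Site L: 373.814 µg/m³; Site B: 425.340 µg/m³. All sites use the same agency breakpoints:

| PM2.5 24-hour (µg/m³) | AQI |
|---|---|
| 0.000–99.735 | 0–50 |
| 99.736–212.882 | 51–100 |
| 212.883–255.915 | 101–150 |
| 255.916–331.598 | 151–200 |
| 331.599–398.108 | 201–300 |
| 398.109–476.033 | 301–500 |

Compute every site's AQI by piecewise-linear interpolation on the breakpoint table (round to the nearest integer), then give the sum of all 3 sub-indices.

713

Site J: 161.630 ∈ [99.736, 212.882] ↔ index [51, 100].
51 + (161.630−99.736)·(100−51)/(212.882−99.736) = 51 + 61.894·49/113.146 ≈ 77.80, so AQI = 78.
Site L: 373.814 lies in 331.599–398.108, so I_lo=201, I_hi=300, C_lo=331.599, C_hi=398.108.
(300−201)/(398.108−331.599) × (373.814−331.599) + 201 = 99/66.509 × 42.215 + 201 ≈ 263.84 → 264.
Site B 425.340: bracket 398.109–476.033 → index 301–500; slope 199/77.924, offset 27.231.
AQI = 301 + 199/77.924·27.231 ≈ 370.54 ⇒ 371.
AQIs: Site J=78, Site L=264, Site B=371. Sum = 78 + 264 + 371 = 713.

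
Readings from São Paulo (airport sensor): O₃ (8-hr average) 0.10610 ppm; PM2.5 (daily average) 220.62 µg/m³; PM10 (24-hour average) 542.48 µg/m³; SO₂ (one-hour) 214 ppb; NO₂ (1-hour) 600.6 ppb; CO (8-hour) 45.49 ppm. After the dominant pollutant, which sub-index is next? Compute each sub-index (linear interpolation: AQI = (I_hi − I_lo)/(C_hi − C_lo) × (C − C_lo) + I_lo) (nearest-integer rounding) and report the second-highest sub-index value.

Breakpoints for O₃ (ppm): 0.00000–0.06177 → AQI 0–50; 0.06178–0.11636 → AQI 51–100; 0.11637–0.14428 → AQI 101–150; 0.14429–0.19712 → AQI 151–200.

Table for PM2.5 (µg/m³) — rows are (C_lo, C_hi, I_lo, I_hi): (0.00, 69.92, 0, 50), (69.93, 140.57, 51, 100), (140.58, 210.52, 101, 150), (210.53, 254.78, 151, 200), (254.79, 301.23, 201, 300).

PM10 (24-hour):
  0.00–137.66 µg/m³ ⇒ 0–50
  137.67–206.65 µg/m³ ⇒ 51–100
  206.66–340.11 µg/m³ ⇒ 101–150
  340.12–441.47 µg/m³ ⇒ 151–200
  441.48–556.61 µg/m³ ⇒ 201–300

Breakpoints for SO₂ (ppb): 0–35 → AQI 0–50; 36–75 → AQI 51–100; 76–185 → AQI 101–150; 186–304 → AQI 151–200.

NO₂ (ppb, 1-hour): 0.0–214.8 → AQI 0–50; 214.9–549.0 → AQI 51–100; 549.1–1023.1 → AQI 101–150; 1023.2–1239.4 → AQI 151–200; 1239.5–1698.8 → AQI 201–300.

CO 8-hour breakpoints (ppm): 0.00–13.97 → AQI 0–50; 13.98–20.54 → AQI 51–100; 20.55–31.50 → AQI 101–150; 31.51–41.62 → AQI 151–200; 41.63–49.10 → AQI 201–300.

O₃: 0.10610 ∈ [0.06178, 0.11636] ↔ index [51, 100].
51 + (0.10610−0.06178)·(100−51)/(0.11636−0.06178) = 51 + 0.04432·49/0.05458 ≈ 90.79, so AQI = 91.
PM2.5: 220.62 lies in 210.53–254.78, so I_lo=151, I_hi=200, C_lo=210.53, C_hi=254.78.
(200−151)/(254.78−210.53) × (220.62−210.53) + 151 = 49/44.25 × 10.09 + 151 ≈ 162.17 → 162.
PM10: 542.48 lies in 441.48–556.61, so I_lo=201, I_hi=300, C_lo=441.48, C_hi=556.61.
(300−201)/(556.61−441.48) × (542.48−441.48) + 201 = 99/115.13 × 101.00 + 201 ≈ 287.85 → 288.
SO₂ 214: bracket 186–304 → index 151–200; slope 49/118, offset 28.
AQI = 151 + 49/118·28 ≈ 162.63 ⇒ 163.
NO₂: row 549.1–1023.1 (AQI 101–150). (150−101)·(600.6−549.1)/(1023.1−549.1) + 101 = 49·51.5/474.0 + 101 ≈ 106.32 → 106.
CO: row 41.63–49.10 (AQI 201–300). (300−201)·(45.49−41.63)/(49.10−41.63) + 201 = 99·3.86/7.47 + 201 ≈ 252.16 → 252.
Sub-indices: O₃→91, PM2.5→162, PM10→288, SO₂→163, NO₂→106, CO→252. Ranked high→low: 288, 252, 163, 162, 106, 91. Second-highest sub-index = 252.

252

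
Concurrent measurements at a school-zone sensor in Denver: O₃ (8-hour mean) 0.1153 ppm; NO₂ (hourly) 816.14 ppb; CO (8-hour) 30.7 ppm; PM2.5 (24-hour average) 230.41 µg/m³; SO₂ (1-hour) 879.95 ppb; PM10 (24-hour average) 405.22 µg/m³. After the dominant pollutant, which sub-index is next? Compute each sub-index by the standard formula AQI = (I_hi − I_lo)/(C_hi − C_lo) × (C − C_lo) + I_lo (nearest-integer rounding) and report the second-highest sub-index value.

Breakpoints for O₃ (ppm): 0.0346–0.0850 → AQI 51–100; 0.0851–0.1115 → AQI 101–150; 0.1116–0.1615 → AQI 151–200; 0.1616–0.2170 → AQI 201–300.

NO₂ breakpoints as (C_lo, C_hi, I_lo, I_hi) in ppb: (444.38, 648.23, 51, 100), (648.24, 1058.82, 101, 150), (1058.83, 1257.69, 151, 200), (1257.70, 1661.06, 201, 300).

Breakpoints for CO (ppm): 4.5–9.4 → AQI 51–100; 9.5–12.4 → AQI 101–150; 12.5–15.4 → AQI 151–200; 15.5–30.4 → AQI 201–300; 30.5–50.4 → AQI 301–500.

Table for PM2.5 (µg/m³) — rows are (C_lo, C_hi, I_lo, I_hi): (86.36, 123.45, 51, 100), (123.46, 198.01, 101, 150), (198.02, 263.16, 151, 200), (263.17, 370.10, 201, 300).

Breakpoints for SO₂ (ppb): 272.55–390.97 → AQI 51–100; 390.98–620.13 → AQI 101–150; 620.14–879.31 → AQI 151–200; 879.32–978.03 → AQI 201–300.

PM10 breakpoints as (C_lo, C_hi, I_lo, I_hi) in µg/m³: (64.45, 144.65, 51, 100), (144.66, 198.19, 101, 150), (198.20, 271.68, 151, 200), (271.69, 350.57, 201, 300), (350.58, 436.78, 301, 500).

303

O₃ 0.1153: bracket 0.1116–0.1615 → index 151–200; slope 49/0.0499, offset 0.0037.
AQI = 151 + 49/0.0499·0.0037 ≈ 154.63 ⇒ 155.
NO₂: row 648.24–1058.82 (AQI 101–150). (150−101)·(816.14−648.24)/(1058.82−648.24) + 101 = 49·167.90/410.58 + 101 ≈ 121.04 → 121.
CO: 30.7 lies in 30.5–50.4, so I_lo=301, I_hi=500, C_lo=30.5, C_hi=50.4.
(500−301)/(50.4−30.5) × (30.7−30.5) + 301 = 199/19.9 × 0.2 + 301 ≈ 303.00 → 303.
PM2.5: 230.41 lies in 198.02–263.16, so I_lo=151, I_hi=200, C_lo=198.02, C_hi=263.16.
(200−151)/(263.16−198.02) × (230.41−198.02) + 151 = 49/65.14 × 32.39 + 151 ≈ 175.36 → 175.
SO₂: row 879.32–978.03 (AQI 201–300). (300−201)·(879.95−879.32)/(978.03−879.32) + 201 = 99·0.63/98.71 + 201 ≈ 201.63 → 202.
PM10: 405.22 ∈ [350.58, 436.78] ↔ index [301, 500].
301 + (405.22−350.58)·(500−301)/(436.78−350.58) = 301 + 54.64·199/86.20 ≈ 427.14, so AQI = 427.
Sub-indices: O₃→155, NO₂→121, CO→303, PM2.5→175, SO₂→202, PM10→427. Ranked high→low: 427, 303, 202, 175, 155, 121. Second-highest sub-index = 303.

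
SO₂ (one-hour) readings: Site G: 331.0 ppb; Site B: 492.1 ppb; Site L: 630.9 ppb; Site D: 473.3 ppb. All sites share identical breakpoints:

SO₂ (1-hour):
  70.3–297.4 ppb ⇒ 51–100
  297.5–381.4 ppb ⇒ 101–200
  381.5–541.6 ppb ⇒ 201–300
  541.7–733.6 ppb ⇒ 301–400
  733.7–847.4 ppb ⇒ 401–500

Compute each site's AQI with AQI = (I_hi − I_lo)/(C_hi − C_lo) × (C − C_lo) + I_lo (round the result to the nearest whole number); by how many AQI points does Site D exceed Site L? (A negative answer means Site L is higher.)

Site G: row 297.5–381.4 (AQI 101–200). (200−101)·(331.0−297.5)/(381.4−297.5) + 101 = 99·33.5/83.9 + 101 ≈ 140.53 → 141.
Site B: row 381.5–541.6 (AQI 201–300). (300−201)·(492.1−381.5)/(541.6−381.5) + 201 = 99·110.6/160.1 + 201 ≈ 269.39 → 269.
Site L 630.9: bracket 541.7–733.6 → index 301–400; slope 99/191.9, offset 89.2.
AQI = 301 + 99/191.9·89.2 ≈ 347.02 ⇒ 347.
Site D 473.3: bracket 381.5–541.6 → index 201–300; slope 99/160.1, offset 91.8.
AQI = 201 + 99/160.1·91.8 ≈ 257.77 ⇒ 258.
AQIs: Site G=141, Site B=269, Site L=347, Site D=258. Site D (258) − Site L (347) = -89.

-89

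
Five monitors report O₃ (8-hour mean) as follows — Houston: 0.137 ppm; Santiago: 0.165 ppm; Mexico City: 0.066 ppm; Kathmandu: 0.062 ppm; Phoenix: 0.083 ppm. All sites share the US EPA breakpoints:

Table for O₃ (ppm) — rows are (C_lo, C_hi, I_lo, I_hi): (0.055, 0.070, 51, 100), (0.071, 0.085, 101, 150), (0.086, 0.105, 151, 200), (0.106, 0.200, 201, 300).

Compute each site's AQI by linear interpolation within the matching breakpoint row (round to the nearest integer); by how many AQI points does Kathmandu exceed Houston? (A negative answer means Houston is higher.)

Houston: row 0.106–0.200 (AQI 201–300). (300−201)·(0.137−0.106)/(0.200−0.106) + 201 = 99·0.031/0.094 + 201 ≈ 233.65 → 234.
Santiago: 0.165 ∈ [0.106, 0.200] ↔ index [201, 300].
201 + (0.165−0.106)·(300−201)/(0.200−0.106) = 201 + 0.059·99/0.094 ≈ 263.14, so AQI = 263.
Mexico City 0.066: bracket 0.055–0.070 → index 51–100; slope 49/0.015, offset 0.011.
AQI = 51 + 49/0.015·0.011 ≈ 86.93 ⇒ 87.
Kathmandu: row 0.055–0.070 (AQI 51–100). (100−51)·(0.062−0.055)/(0.070−0.055) + 51 = 49·0.007/0.015 + 51 ≈ 73.87 → 74.
Phoenix: row 0.071–0.085 (AQI 101–150). (150−101)·(0.083−0.071)/(0.085−0.071) + 101 = 49·0.012/0.014 + 101 ≈ 143.00 → 143.
AQIs: Houston=234, Santiago=263, Mexico City=87, Kathmandu=74, Phoenix=143. Kathmandu (74) − Houston (234) = -160.

-160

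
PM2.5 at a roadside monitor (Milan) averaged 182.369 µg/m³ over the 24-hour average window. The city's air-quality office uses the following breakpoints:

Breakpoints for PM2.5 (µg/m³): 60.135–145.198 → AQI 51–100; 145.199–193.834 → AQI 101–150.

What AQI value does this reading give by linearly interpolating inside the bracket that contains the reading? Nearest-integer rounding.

PM2.5 182.369: bracket 145.199–193.834 → index 101–150; slope 49/48.635, offset 37.170.
AQI = 101 + 49/48.635·37.170 ≈ 138.45 ⇒ 138.
AQI 138 falls in the Unhealthy for Sensitive Groups category.

138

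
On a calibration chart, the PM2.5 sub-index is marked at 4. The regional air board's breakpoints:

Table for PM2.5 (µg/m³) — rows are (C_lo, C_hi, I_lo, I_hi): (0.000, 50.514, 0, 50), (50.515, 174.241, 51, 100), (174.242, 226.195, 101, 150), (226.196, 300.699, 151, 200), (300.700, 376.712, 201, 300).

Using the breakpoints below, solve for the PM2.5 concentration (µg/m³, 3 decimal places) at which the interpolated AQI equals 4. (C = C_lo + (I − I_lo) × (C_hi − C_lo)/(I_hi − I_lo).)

AQI 4 lies in the 0–50 band, which corresponds to 0.000–50.514 µg/m³.
C = 0.000 + (4−0)×(50.514−0.000)/(50−0) = 0.000 + 4×50.514/50 ≈ 4.04112 µg/m³ → 4.041 µg/m³ to 3 dp.

4.041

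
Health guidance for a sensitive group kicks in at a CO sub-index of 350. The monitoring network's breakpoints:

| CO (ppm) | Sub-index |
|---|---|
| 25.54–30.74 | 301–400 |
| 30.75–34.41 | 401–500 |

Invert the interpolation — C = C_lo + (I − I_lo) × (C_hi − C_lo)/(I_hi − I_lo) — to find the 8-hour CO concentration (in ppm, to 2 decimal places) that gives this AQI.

AQI 350 lies in the 301–400 band, which corresponds to 25.54–30.74 ppm.
C = 25.54 + (350−301)×(30.74−25.54)/(400−301) = 25.54 + 49×5.20/99 ≈ 28.1137 ppm → 28.11 ppm to 2 dp.

28.11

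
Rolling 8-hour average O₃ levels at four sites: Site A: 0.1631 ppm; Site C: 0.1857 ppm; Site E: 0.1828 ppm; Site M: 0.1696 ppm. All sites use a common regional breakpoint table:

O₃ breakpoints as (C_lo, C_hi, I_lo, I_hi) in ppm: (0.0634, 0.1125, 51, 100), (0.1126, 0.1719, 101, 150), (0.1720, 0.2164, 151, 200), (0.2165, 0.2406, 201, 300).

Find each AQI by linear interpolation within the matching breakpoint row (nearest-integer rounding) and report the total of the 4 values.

620

Site A: 0.1631 lies in 0.1126–0.1719, so I_lo=101, I_hi=150, C_lo=0.1126, C_hi=0.1719.
(150−101)/(0.1719−0.1126) × (0.1631−0.1126) + 101 = 49/0.0593 × 0.0505 + 101 ≈ 142.73 → 143.
Site C: 0.1857 lies in 0.1720–0.2164, so I_lo=151, I_hi=200, C_lo=0.1720, C_hi=0.2164.
(200−151)/(0.2164−0.1720) × (0.1857−0.1720) + 151 = 49/0.0444 × 0.0137 + 151 ≈ 166.12 → 166.
Site E: 0.1828 lies in 0.1720–0.2164, so I_lo=151, I_hi=200, C_lo=0.1720, C_hi=0.2164.
(200−151)/(0.2164−0.1720) × (0.1828−0.1720) + 151 = 49/0.0444 × 0.0108 + 151 ≈ 162.92 → 163.
Site M: row 0.1126–0.1719 (AQI 101–150). (150−101)·(0.1696−0.1126)/(0.1719−0.1126) + 101 = 49·0.0570/0.0593 + 101 ≈ 148.10 → 148.
AQIs: Site A=143, Site C=166, Site E=163, Site M=148. Sum = 143 + 166 + 163 + 148 = 620.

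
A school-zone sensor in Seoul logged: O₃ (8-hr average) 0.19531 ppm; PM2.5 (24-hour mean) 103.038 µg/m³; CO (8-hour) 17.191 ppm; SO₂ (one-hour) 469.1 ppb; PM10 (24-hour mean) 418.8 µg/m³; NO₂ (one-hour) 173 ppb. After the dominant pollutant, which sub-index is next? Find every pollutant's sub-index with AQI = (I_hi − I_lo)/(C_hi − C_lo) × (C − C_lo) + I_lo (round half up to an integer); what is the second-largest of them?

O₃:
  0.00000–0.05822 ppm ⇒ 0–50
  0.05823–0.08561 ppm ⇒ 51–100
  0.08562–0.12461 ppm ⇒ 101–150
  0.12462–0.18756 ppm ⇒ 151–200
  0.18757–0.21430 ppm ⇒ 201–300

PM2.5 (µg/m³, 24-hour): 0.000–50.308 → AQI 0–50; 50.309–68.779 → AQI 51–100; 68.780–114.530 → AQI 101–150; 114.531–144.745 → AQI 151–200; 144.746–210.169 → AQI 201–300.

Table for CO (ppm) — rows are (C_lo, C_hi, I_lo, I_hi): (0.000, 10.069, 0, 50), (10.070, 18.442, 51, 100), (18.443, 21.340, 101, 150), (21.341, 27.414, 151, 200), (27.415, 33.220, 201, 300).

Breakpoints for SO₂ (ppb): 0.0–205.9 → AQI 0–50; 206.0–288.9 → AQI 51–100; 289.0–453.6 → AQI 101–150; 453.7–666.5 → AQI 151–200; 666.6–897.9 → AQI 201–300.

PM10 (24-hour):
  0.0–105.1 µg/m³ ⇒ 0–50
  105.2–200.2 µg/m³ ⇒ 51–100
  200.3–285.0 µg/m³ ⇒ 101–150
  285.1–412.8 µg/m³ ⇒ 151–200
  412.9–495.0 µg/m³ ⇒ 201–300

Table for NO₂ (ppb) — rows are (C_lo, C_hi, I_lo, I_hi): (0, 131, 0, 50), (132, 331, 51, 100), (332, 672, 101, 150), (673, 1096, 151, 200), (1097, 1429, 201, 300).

208

O₃: row 0.18757–0.21430 (AQI 201–300). (300−201)·(0.19531−0.18757)/(0.21430−0.18757) + 201 = 99·0.00774/0.02673 + 201 ≈ 229.67 → 230.
PM2.5: 103.038 ∈ [68.780, 114.530] ↔ index [101, 150].
101 + (103.038−68.780)·(150−101)/(114.530−68.780) = 101 + 34.258·49/45.750 ≈ 137.69, so AQI = 138.
CO: 17.191 ∈ [10.070, 18.442] ↔ index [51, 100].
51 + (17.191−10.070)·(100−51)/(18.442−10.070) = 51 + 7.121·49/8.372 ≈ 92.68, so AQI = 93.
SO₂: 469.1 lies in 453.7–666.5, so I_lo=151, I_hi=200, C_lo=453.7, C_hi=666.5.
(200−151)/(666.5−453.7) × (469.1−453.7) + 151 = 49/212.8 × 15.4 + 151 ≈ 154.55 → 155.
PM10 418.8: bracket 412.9–495.0 → index 201–300; slope 99/82.1, offset 5.9.
AQI = 201 + 99/82.1·5.9 ≈ 208.11 ⇒ 208.
NO₂ 173: bracket 132–331 → index 51–100; slope 49/199, offset 41.
AQI = 51 + 49/199·41 ≈ 61.10 ⇒ 61.
Sub-indices: O₃→230, PM2.5→138, CO→93, SO₂→155, PM10→208, NO₂→61. Ranked high→low: 230, 208, 155, 138, 93, 61. Second-highest sub-index = 208.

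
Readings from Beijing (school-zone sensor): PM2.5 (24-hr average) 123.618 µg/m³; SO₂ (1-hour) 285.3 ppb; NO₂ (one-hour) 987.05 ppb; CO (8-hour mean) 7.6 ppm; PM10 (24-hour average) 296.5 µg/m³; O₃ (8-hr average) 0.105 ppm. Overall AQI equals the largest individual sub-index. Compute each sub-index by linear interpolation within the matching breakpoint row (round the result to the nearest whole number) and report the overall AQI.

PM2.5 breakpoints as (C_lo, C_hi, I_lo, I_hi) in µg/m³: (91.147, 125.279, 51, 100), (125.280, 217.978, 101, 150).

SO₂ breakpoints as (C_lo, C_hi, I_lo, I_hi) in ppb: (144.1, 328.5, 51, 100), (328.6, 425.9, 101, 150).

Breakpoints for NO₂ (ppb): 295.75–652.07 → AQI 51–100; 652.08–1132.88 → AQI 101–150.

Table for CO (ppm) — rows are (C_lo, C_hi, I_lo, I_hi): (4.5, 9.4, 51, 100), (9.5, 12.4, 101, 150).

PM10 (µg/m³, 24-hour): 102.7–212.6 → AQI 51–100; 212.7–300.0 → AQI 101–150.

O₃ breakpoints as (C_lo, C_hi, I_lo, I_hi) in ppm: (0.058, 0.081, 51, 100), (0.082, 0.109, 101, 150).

148

PM2.5: row 91.147–125.279 (AQI 51–100). (100−51)·(123.618−91.147)/(125.279−91.147) + 51 = 49·32.471/34.132 + 51 ≈ 97.62 → 98.
SO₂ 285.3: bracket 144.1–328.5 → index 51–100; slope 49/184.4, offset 141.2.
AQI = 51 + 49/184.4·141.2 ≈ 88.52 ⇒ 89.
NO₂: row 652.08–1132.88 (AQI 101–150). (150−101)·(987.05−652.08)/(1132.88−652.08) + 101 = 49·334.97/480.80 + 101 ≈ 135.14 → 135.
CO: row 4.5–9.4 (AQI 51–100). (100−51)·(7.6−4.5)/(9.4−4.5) + 51 = 49·3.1/4.9 + 51 ≈ 82.00 → 82.
PM10 296.5: bracket 212.7–300.0 → index 101–150; slope 49/87.3, offset 83.8.
AQI = 101 + 49/87.3·83.8 ≈ 148.04 ⇒ 148.
O₃: 0.105 lies in 0.082–0.109, so I_lo=101, I_hi=150, C_lo=0.082, C_hi=0.109.
(150−101)/(0.109−0.082) × (0.105−0.082) + 101 = 49/0.027 × 0.023 + 101 ≈ 142.74 → 143.
Sub-indices: PM2.5→98, SO₂→89, NO₂→135, CO→82, PM10→148, O₃→143. Overall AQI = max = 148; dominant pollutant is PM10.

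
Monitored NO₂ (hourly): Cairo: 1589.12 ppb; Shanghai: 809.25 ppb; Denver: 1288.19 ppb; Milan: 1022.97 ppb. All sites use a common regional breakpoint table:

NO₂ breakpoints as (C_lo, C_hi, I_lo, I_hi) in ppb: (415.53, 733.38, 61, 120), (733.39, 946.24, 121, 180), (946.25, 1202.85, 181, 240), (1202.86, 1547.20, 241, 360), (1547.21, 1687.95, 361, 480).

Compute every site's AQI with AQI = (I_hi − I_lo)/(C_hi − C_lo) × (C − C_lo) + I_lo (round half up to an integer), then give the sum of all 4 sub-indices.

Cairo: row 1547.21–1687.95 (AQI 361–480). (480−361)·(1589.12−1547.21)/(1687.95−1547.21) + 361 = 119·41.91/140.74 + 361 ≈ 396.44 → 396.
Shanghai: 809.25 lies in 733.39–946.24, so I_lo=121, I_hi=180, C_lo=733.39, C_hi=946.24.
(180−121)/(946.24−733.39) × (809.25−733.39) + 121 = 59/212.85 × 75.86 + 121 ≈ 142.03 → 142.
Denver: 1288.19 lies in 1202.86–1547.20, so I_lo=241, I_hi=360, C_lo=1202.86, C_hi=1547.20.
(360−241)/(1547.20−1202.86) × (1288.19−1202.86) + 241 = 119/344.34 × 85.33 + 241 ≈ 270.49 → 270.
Milan: row 946.25–1202.85 (AQI 181–240). (240−181)·(1022.97−946.25)/(1202.85−946.25) + 181 = 59·76.72/256.60 + 181 ≈ 198.64 → 199.
AQIs: Cairo=396, Shanghai=142, Denver=270, Milan=199. Sum = 396 + 142 + 270 + 199 = 1007.

1007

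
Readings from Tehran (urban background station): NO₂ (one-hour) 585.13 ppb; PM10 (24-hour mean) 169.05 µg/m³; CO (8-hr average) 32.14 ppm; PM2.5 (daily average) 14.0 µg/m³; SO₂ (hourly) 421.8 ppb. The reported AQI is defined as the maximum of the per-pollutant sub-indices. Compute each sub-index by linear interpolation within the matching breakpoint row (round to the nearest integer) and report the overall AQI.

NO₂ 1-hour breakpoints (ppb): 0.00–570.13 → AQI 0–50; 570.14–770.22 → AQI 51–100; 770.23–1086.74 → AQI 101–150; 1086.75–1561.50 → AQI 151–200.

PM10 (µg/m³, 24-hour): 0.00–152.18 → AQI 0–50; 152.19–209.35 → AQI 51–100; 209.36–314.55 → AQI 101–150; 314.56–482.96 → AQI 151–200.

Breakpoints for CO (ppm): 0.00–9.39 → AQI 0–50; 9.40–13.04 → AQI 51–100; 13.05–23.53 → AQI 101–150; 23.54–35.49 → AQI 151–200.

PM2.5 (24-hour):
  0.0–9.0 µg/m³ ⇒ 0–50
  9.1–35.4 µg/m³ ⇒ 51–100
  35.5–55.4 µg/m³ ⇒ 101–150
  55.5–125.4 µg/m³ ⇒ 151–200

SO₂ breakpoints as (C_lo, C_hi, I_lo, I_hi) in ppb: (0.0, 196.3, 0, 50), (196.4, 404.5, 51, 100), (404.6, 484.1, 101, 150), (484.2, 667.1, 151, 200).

NO₂ 585.13: bracket 570.14–770.22 → index 51–100; slope 49/200.08, offset 14.99.
AQI = 51 + 49/200.08·14.99 ≈ 54.67 ⇒ 55.
PM10: 169.05 ∈ [152.19, 209.35] ↔ index [51, 100].
51 + (169.05−152.19)·(100−51)/(209.35−152.19) = 51 + 16.86·49/57.16 ≈ 65.45, so AQI = 65.
CO: row 23.54–35.49 (AQI 151–200). (200−151)·(32.14−23.54)/(35.49−23.54) + 151 = 49·8.60/11.95 + 151 ≈ 186.26 → 186.
PM2.5 14.0: bracket 9.1–35.4 → index 51–100; slope 49/26.3, offset 4.9.
AQI = 51 + 49/26.3·4.9 ≈ 60.13 ⇒ 60.
SO₂ 421.8: bracket 404.6–484.1 → index 101–150; slope 49/79.5, offset 17.2.
AQI = 101 + 49/79.5·17.2 ≈ 111.60 ⇒ 112.
Sub-indices: NO₂→55, PM10→65, CO→186, PM2.5→60, SO₂→112. Overall AQI = max = 186; dominant pollutant is CO.

186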